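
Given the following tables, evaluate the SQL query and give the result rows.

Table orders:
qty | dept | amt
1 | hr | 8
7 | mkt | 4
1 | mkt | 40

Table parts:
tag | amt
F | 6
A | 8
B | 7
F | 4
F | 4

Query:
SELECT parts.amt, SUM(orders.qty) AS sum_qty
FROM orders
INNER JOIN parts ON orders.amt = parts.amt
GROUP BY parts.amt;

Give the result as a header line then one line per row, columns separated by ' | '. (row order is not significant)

After JOIN parts (3 rows):
orders.qty | orders.dept | orders.amt | parts.tag | parts.amt
1 | hr | 8 | A | 8
7 | mkt | 4 | F | 4
7 | mkt | 4 | F | 4
After GROUP BY (2 rows):
parts.amt | sum_qty
8 | 1
4 | 14

== RESULT ==
parts.amt | sum_qty
8 | 1
4 | 14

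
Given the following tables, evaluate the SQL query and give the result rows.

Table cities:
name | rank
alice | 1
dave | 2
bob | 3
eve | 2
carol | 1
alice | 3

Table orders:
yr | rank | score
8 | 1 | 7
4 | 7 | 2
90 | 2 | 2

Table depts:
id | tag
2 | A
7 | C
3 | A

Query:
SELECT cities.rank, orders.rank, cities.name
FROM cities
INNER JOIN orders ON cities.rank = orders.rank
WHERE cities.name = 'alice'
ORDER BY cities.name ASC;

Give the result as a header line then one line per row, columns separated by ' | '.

After JOIN orders (4 rows):
cities.name | cities.rank | orders.yr | orders.rank | orders.score
alice | 1 | 8 | 1 | 7
dave | 2 | 90 | 2 | 2
eve | 2 | 90 | 2 | 2
carol | 1 | 8 | 1 | 7
After WHERE (1 rows):
cities.name | cities.rank | orders.yr | orders.rank | orders.score
alice | 1 | 8 | 1 | 7
After SELECT (1 rows):
cities.rank | orders.rank | cities.name
1 | 1 | alice
After ORDER BY (1 rows):
cities.rank | orders.rank | cities.name
1 | 1 | alice

== RESULT ==
cities.rank | orders.rank | cities.name
1 | 1 | alice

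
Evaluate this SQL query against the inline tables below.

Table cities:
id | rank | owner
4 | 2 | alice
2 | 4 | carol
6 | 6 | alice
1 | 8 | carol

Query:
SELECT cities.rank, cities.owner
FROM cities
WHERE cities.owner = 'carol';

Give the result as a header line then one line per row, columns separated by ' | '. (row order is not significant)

After WHERE (2 rows):
cities.id | cities.rank | cities.owner
2 | 4 | carol
1 | 8 | carol
After SELECT (2 rows):
cities.rank | cities.owner
4 | carol
8 | carol

== RESULT ==
cities.rank | cities.owner
4 | carol
8 | carol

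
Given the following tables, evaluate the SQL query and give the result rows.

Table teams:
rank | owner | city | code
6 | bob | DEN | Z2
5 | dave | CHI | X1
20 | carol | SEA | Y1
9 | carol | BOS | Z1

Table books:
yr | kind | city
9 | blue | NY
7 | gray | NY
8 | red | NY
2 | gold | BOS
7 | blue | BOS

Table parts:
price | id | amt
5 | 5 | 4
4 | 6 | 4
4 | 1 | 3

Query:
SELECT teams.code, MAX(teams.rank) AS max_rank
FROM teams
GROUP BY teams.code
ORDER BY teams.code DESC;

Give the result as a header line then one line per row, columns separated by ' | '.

After GROUP BY (4 rows):
teams.code | max_rank
Z2 | 6
X1 | 5
Y1 | 20
Z1 | 9
After ORDER BY (4 rows):
teams.code | max_rank
Z2 | 6
Z1 | 9
Y1 | 20
X1 | 5

== RESULT ==
teams.code | max_rank
Z2 | 6
Z1 | 9
Y1 | 20
X1 | 5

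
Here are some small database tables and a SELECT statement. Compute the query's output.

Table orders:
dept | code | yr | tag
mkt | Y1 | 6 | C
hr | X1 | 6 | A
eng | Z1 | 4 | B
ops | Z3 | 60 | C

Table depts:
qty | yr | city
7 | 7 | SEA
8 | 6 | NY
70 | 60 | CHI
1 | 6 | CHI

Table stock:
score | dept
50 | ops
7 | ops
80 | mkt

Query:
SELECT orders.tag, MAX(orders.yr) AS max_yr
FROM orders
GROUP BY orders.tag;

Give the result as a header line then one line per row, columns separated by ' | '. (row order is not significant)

After GROUP BY (3 rows):
orders.tag | max_yr
C | 60
A | 6
B | 4

== RESULT ==
orders.tag | max_yr
C | 60
A | 6
B | 4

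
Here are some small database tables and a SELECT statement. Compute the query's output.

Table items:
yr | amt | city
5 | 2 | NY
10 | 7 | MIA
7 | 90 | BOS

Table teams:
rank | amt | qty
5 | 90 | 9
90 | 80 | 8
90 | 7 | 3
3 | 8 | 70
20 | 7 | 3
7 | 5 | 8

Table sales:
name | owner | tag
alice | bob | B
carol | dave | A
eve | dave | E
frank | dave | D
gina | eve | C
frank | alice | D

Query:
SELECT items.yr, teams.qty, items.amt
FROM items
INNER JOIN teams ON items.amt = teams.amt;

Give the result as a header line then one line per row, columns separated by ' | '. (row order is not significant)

After JOIN teams (3 rows):
items.yr | items.amt | items.city | teams.rank | teams.amt | teams.qty
10 | 7 | MIA | 90 | 7 | 3
10 | 7 | MIA | 20 | 7 | 3
7 | 90 | BOS | 5 | 90 | 9
After SELECT (3 rows):
items.yr | teams.qty | items.amt
10 | 3 | 7
10 | 3 | 7
7 | 9 | 90

== RESULT ==
items.yr | teams.qty | items.amt
10 | 3 | 7
10 | 3 | 7
7 | 9 | 90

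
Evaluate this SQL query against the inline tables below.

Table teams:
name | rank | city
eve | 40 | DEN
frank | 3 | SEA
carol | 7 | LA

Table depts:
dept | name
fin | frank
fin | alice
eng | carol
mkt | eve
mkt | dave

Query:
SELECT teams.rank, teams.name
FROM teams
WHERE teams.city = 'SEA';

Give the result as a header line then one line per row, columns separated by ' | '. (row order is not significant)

After WHERE (1 rows):
teams.name | teams.rank | teams.city
frank | 3 | SEA
After SELECT (1 rows):
teams.rank | teams.name
3 | frank

== RESULT ==
teams.rank | teams.name
3 | frank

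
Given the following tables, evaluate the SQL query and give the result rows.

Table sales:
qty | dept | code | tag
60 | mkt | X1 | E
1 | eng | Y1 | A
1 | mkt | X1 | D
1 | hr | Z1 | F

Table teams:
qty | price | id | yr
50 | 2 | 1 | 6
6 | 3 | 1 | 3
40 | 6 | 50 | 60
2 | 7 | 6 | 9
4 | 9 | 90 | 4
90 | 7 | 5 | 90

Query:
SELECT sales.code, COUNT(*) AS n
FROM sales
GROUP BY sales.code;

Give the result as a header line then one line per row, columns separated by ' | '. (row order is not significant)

After GROUP BY (3 rows):
sales.code | n
X1 | 2
Y1 | 1
Z1 | 1

== RESULT ==
sales.code | n
X1 | 2
Y1 | 1
Z1 | 1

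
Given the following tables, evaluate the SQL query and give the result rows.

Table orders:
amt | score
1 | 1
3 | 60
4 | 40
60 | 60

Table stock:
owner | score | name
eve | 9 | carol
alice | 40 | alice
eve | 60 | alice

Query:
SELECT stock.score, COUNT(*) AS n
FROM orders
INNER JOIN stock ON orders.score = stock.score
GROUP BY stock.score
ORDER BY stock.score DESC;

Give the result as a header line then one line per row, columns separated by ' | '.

== RESULT ==
stock.score | n
60 | 2
40 | 1

Derivation:
After JOIN stock (3 rows):
orders.amt | orders.score | stock.owner | stock.score | stock.name
3 | 60 | eve | 60 | alice
4 | 40 | alice | 40 | alice
60 | 60 | eve | 60 | alice
After GROUP BY (2 rows):
stock.score | n
60 | 2
40 | 1
After ORDER BY (2 rows):
stock.score | n
60 | 2
40 | 1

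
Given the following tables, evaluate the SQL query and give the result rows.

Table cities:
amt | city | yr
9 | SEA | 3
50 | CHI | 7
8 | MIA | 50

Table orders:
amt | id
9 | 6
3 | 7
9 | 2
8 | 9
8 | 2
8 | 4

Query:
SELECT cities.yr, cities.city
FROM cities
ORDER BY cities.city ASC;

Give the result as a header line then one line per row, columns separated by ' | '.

After SELECT (3 rows):
cities.yr | cities.city
3 | SEA
7 | CHI
50 | MIA
After ORDER BY (3 rows):
cities.yr | cities.city
7 | CHI
50 | MIA
3 | SEA

== RESULT ==
cities.yr | cities.city
7 | CHI
50 | MIA
3 | SEA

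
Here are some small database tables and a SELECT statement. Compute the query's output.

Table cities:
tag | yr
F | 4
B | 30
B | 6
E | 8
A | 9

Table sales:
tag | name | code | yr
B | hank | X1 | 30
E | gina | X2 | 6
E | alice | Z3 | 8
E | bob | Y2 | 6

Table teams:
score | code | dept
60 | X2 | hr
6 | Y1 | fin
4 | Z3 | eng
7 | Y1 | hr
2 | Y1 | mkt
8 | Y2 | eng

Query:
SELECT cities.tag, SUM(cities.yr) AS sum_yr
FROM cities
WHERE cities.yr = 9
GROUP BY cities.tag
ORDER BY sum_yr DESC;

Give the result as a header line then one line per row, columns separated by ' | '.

After WHERE (1 rows):
cities.tag | cities.yr
A | 9
After GROUP BY (1 rows):
cities.tag | sum_yr
A | 9
After ORDER BY (1 rows):
cities.tag | sum_yr
A | 9

== RESULT ==
cities.tag | sum_yr
A | 9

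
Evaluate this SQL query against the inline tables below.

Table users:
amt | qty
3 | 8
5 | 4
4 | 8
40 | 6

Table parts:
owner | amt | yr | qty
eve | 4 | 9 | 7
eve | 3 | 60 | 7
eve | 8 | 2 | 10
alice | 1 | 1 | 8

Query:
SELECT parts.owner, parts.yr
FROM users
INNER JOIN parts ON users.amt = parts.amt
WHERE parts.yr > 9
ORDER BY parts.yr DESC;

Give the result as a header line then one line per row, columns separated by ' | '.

== RESULT ==
parts.owner | parts.yr
eve | 60

Derivation:
After JOIN parts (2 rows):
users.amt | users.qty | parts.owner | parts.amt | parts.yr | parts.qty
3 | 8 | eve | 3 | 60 | 7
4 | 8 | eve | 4 | 9 | 7
After WHERE (1 rows):
users.amt | users.qty | parts.owner | parts.amt | parts.yr | parts.qty
3 | 8 | eve | 3 | 60 | 7
After SELECT (1 rows):
parts.owner | parts.yr
eve | 60
After ORDER BY (1 rows):
parts.owner | parts.yr
eve | 60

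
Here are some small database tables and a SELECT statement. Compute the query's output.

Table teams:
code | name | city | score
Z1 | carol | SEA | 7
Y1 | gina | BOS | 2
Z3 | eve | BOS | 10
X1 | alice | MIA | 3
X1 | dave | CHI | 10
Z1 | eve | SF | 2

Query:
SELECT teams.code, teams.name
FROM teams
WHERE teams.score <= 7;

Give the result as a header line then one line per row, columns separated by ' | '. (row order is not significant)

After WHERE (4 rows):
teams.code | teams.name | teams.city | teams.score
Z1 | carol | SEA | 7
Y1 | gina | BOS | 2
X1 | alice | MIA | 3
Z1 | eve | SF | 2
After SELECT (4 rows):
teams.code | teams.name
Z1 | carol
Y1 | gina
X1 | alice
Z1 | eve

== RESULT ==
teams.code | teams.name
Z1 | carol
Y1 | gina
X1 | alice
Z1 | eve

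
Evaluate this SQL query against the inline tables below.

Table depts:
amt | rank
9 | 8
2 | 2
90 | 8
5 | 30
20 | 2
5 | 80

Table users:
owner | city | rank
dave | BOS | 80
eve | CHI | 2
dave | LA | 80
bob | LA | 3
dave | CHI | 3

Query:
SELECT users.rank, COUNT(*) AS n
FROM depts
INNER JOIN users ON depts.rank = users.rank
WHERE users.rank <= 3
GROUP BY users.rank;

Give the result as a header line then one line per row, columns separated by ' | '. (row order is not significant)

== RESULT ==
users.rank | n
2 | 2

Derivation:
After JOIN users (4 rows):
depts.amt | depts.rank | users.owner | users.city | users.rank
2 | 2 | eve | CHI | 2
20 | 2 | eve | CHI | 2
5 | 80 | dave | BOS | 80
5 | 80 | dave | LA | 80
After WHERE (2 rows):
depts.amt | depts.rank | users.owner | users.city | users.rank
2 | 2 | eve | CHI | 2
20 | 2 | eve | CHI | 2
After GROUP BY (1 rows):
users.rank | n
2 | 2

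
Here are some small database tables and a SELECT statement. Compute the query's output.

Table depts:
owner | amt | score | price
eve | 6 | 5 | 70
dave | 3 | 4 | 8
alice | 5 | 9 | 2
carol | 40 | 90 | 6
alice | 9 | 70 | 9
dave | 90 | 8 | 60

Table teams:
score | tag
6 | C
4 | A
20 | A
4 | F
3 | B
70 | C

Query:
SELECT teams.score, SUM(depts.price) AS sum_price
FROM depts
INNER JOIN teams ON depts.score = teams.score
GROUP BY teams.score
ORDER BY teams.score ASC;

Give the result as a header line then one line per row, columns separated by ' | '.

After JOIN teams (3 rows):
depts.owner | depts.amt | depts.score | depts.price | teams.score | teams.tag
dave | 3 | 4 | 8 | 4 | A
dave | 3 | 4 | 8 | 4 | F
alice | 9 | 70 | 9 | 70 | C
After GROUP BY (2 rows):
teams.score | sum_price
4 | 16
70 | 9
After ORDER BY (2 rows):
teams.score | sum_price
4 | 16
70 | 9

== RESULT ==
teams.score | sum_price
4 | 16
70 | 9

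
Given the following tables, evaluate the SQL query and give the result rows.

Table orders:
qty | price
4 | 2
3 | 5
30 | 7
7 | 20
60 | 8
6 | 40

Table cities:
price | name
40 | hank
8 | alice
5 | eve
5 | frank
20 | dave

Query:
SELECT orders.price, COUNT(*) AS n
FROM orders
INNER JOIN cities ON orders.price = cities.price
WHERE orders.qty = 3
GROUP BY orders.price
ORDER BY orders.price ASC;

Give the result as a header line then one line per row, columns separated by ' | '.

== RESULT ==
orders.price | n
5 | 2

Derivation:
After JOIN cities (5 rows):
orders.qty | orders.price | cities.price | cities.name
3 | 5 | 5 | eve
3 | 5 | 5 | frank
7 | 20 | 20 | dave
60 | 8 | 8 | alice
6 | 40 | 40 | hank
After WHERE (2 rows):
orders.qty | orders.price | cities.price | cities.name
3 | 5 | 5 | eve
3 | 5 | 5 | frank
After GROUP BY (1 rows):
orders.price | n
5 | 2
After ORDER BY (1 rows):
orders.price | n
5 | 2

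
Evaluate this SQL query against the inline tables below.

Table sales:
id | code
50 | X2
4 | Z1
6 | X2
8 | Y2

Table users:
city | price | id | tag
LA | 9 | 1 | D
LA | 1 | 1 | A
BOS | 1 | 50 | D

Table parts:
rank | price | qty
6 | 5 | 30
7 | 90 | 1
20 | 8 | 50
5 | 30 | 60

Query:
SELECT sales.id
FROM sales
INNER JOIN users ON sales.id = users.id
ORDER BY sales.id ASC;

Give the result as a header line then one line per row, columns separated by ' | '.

After JOIN users (1 rows):
sales.id | sales.code | users.city | users.price | users.id | users.tag
50 | X2 | BOS | 1 | 50 | D
After SELECT (1 rows):
sales.id
50
After ORDER BY (1 rows):
sales.id
50

== RESULT ==
sales.id
50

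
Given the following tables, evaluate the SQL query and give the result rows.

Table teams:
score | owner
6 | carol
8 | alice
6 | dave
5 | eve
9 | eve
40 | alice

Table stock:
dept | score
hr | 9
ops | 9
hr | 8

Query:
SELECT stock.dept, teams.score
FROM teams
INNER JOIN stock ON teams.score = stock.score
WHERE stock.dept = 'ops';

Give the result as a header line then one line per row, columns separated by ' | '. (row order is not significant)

After JOIN stock (3 rows):
teams.score | teams.owner | stock.dept | stock.score
8 | alice | hr | 8
9 | eve | hr | 9
9 | eve | ops | 9
After WHERE (1 rows):
teams.score | teams.owner | stock.dept | stock.score
9 | eve | ops | 9
After SELECT (1 rows):
stock.dept | teams.score
ops | 9

== RESULT ==
stock.dept | teams.score
ops | 9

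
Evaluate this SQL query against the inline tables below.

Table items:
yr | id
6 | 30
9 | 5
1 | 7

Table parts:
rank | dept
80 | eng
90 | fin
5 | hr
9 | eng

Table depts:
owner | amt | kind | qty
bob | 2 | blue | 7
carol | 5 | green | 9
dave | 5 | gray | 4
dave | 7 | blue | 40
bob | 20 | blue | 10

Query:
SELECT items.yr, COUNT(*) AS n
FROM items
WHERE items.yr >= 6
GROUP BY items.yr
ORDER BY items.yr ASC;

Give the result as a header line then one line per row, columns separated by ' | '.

== RESULT ==
items.yr | n
6 | 1
9 | 1

Derivation:
After WHERE (2 rows):
items.yr | items.id
6 | 30
9 | 5
After GROUP BY (2 rows):
items.yr | n
6 | 1
9 | 1
After ORDER BY (2 rows):
items.yr | n
6 | 1
9 | 1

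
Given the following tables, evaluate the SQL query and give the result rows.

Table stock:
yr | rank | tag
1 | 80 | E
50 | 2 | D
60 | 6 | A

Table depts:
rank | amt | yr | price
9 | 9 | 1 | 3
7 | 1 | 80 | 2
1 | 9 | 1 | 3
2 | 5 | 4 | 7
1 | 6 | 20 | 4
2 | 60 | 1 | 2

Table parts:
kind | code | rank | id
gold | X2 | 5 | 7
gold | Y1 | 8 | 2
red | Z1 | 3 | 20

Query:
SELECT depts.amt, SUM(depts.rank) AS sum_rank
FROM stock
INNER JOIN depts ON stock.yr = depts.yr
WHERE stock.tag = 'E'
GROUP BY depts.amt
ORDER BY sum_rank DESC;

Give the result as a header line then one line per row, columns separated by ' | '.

After JOIN depts (3 rows):
stock.yr | stock.rank | stock.tag | depts.rank | depts.amt | depts.yr | depts.price
1 | 80 | E | 9 | 9 | 1 | 3
1 | 80 | E | 1 | 9 | 1 | 3
1 | 80 | E | 2 | 60 | 1 | 2
After WHERE (3 rows):
stock.yr | stock.rank | stock.tag | depts.rank | depts.amt | depts.yr | depts.price
1 | 80 | E | 9 | 9 | 1 | 3
1 | 80 | E | 1 | 9 | 1 | 3
1 | 80 | E | 2 | 60 | 1 | 2
After GROUP BY (2 rows):
depts.amt | sum_rank
9 | 10
60 | 2
After ORDER BY (2 rows):
depts.amt | sum_rank
9 | 10
60 | 2

== RESULT ==
depts.amt | sum_rank
9 | 10
60 | 2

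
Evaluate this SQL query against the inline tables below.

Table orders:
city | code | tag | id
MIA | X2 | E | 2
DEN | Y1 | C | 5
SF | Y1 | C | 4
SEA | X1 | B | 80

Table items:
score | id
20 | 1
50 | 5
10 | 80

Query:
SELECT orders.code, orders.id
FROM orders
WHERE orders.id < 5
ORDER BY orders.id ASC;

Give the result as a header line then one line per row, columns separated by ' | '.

After WHERE (2 rows):
orders.city | orders.code | orders.tag | orders.id
MIA | X2 | E | 2
SF | Y1 | C | 4
After SELECT (2 rows):
orders.code | orders.id
X2 | 2
Y1 | 4
After ORDER BY (2 rows):
orders.code | orders.id
X2 | 2
Y1 | 4

== RESULT ==
orders.code | orders.id
X2 | 2
Y1 | 4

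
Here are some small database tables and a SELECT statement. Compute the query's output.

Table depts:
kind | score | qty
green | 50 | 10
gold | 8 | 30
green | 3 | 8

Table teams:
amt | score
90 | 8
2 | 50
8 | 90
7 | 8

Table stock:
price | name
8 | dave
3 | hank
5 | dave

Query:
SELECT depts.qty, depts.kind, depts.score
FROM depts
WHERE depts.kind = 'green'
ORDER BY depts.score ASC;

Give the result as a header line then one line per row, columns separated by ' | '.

After WHERE (2 rows):
depts.kind | depts.score | depts.qty
green | 50 | 10
green | 3 | 8
After SELECT (2 rows):
depts.qty | depts.kind | depts.score
10 | green | 50
8 | green | 3
After ORDER BY (2 rows):
depts.qty | depts.kind | depts.score
8 | green | 3
10 | green | 50

== RESULT ==
depts.qty | depts.kind | depts.score
8 | green | 3
10 | green | 50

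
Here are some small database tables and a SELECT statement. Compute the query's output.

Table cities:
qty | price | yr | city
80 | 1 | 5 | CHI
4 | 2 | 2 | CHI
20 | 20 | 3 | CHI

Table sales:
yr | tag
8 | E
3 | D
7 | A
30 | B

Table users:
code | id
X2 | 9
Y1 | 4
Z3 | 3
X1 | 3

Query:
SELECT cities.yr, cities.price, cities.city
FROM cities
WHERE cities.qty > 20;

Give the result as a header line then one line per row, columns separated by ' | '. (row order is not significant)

== RESULT ==
cities.yr | cities.price | cities.city
5 | 1 | CHI

Derivation:
After WHERE (1 rows):
cities.qty | cities.price | cities.yr | cities.city
80 | 1 | 5 | CHI
After SELECT (1 rows):
cities.yr | cities.price | cities.city
5 | 1 | CHI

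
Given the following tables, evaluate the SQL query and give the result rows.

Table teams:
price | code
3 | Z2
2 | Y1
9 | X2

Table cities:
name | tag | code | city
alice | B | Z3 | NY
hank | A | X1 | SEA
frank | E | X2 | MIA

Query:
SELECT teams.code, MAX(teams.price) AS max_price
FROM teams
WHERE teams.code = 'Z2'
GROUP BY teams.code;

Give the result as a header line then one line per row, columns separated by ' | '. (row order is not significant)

== RESULT ==
teams.code | max_price
Z2 | 3

Derivation:
After WHERE (1 rows):
teams.price | teams.code
3 | Z2
After GROUP BY (1 rows):
teams.code | max_price
Z2 | 3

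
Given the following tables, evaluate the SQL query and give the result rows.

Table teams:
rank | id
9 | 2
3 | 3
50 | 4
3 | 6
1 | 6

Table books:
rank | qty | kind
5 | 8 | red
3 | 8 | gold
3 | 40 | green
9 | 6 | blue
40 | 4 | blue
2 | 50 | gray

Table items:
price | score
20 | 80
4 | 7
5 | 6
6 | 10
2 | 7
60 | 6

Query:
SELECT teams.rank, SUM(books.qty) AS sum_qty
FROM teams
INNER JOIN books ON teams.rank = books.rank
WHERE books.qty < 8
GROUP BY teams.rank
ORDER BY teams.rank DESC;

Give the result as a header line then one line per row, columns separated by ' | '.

After JOIN books (5 rows):
teams.rank | teams.id | books.rank | books.qty | books.kind
9 | 2 | 9 | 6 | blue
3 | 3 | 3 | 8 | gold
3 | 3 | 3 | 40 | green
3 | 6 | 3 | 8 | gold
3 | 6 | 3 | 40 | green
After WHERE (1 rows):
teams.rank | teams.id | books.rank | books.qty | books.kind
9 | 2 | 9 | 6 | blue
After GROUP BY (1 rows):
teams.rank | sum_qty
9 | 6
After ORDER BY (1 rows):
teams.rank | sum_qty
9 | 6

== RESULT ==
teams.rank | sum_qty
9 | 6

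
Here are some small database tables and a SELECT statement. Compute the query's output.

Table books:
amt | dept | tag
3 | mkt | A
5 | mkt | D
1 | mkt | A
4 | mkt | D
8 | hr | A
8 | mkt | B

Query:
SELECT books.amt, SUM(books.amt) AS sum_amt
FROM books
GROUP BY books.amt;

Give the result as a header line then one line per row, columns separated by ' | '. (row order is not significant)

After GROUP BY (5 rows):
books.amt | sum_amt
3 | 3
5 | 5
1 | 1
4 | 4
8 | 16

== RESULT ==
books.amt | sum_amt
3 | 3
5 | 5
1 | 1
4 | 4
8 | 16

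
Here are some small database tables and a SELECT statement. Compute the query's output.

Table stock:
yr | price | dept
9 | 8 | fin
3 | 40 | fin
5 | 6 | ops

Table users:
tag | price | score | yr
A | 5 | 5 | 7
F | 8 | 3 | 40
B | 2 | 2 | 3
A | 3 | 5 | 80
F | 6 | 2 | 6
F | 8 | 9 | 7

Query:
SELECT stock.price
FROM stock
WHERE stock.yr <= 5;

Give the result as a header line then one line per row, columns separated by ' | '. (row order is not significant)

After WHERE (2 rows):
stock.yr | stock.price | stock.dept
3 | 40 | fin
5 | 6 | ops
After SELECT (2 rows):
stock.price
40
6

== RESULT ==
stock.price
40
6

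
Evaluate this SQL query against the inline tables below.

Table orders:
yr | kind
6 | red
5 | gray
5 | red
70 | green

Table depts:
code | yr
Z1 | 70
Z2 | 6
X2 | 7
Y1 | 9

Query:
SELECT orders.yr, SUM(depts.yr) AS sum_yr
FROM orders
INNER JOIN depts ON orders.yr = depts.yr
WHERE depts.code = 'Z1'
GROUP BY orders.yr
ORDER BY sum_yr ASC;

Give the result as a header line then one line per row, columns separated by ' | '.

After JOIN depts (2 rows):
orders.yr | orders.kind | depts.code | depts.yr
6 | red | Z2 | 6
70 | green | Z1 | 70
After WHERE (1 rows):
orders.yr | orders.kind | depts.code | depts.yr
70 | green | Z1 | 70
After GROUP BY (1 rows):
orders.yr | sum_yr
70 | 70
After ORDER BY (1 rows):
orders.yr | sum_yr
70 | 70

== RESULT ==
orders.yr | sum_yr
70 | 70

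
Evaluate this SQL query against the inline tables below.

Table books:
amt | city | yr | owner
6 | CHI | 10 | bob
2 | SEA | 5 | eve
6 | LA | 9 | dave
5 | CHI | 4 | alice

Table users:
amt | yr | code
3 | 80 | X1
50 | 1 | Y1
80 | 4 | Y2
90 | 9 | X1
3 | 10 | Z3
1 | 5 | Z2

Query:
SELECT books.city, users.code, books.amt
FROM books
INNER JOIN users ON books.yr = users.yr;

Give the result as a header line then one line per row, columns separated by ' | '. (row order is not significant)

== RESULT ==
books.city | users.code | books.amt
CHI | Z3 | 6
SEA | Z2 | 2
LA | X1 | 6
CHI | Y2 | 5

Derivation:
After JOIN users (4 rows):
books.amt | books.city | books.yr | books.owner | users.amt | users.yr | users.code
6 | CHI | 10 | bob | 3 | 10 | Z3
2 | SEA | 5 | eve | 1 | 5 | Z2
6 | LA | 9 | dave | 90 | 9 | X1
5 | CHI | 4 | alice | 80 | 4 | Y2
After SELECT (4 rows):
books.city | users.code | books.amt
CHI | Z3 | 6
SEA | Z2 | 2
LA | X1 | 6
CHI | Y2 | 5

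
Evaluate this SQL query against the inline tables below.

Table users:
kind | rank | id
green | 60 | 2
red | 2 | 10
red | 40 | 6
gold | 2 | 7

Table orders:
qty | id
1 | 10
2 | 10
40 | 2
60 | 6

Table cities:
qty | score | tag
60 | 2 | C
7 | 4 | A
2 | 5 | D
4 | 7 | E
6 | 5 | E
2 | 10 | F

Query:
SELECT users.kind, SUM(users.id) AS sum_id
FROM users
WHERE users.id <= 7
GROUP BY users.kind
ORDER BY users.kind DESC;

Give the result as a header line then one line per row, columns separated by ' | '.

After WHERE (3 rows):
users.kind | users.rank | users.id
green | 60 | 2
red | 40 | 6
gold | 2 | 7
After GROUP BY (3 rows):
users.kind | sum_id
green | 2
red | 6
gold | 7
After ORDER BY (3 rows):
users.kind | sum_id
red | 6
green | 2
gold | 7

== RESULT ==
users.kind | sum_id
red | 6
green | 2
gold | 7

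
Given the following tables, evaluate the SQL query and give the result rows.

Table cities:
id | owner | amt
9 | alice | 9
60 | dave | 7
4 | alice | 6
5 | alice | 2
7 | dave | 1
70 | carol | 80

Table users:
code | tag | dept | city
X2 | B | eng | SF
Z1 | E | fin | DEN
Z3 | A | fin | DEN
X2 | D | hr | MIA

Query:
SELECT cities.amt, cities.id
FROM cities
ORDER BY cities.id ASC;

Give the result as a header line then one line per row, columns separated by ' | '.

== RESULT ==
cities.amt | cities.id
6 | 4
2 | 5
1 | 7
9 | 9
7 | 60
80 | 70

Derivation:
After SELECT (6 rows):
cities.amt | cities.id
9 | 9
7 | 60
6 | 4
2 | 5
1 | 7
80 | 70
After ORDER BY (6 rows):
cities.amt | cities.id
6 | 4
2 | 5
1 | 7
9 | 9
7 | 60
80 | 70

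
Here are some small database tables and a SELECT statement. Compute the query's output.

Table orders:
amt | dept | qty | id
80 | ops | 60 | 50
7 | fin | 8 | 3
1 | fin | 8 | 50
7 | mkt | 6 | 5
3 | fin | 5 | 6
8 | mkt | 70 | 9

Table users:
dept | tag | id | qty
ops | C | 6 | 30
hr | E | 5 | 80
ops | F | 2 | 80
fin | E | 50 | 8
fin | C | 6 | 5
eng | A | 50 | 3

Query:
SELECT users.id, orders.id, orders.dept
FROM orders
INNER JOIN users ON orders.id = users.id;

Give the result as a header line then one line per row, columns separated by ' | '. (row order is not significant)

After JOIN users (7 rows):
orders.amt | orders.dept | orders.qty | orders.id | users.dept | users.tag | users.id | users.qty
80 | ops | 60 | 50 | fin | E | 50 | 8
80 | ops | 60 | 50 | eng | A | 50 | 3
1 | fin | 8 | 50 | fin | E | 50 | 8
1 | fin | 8 | 50 | eng | A | 50 | 3
7 | mkt | 6 | 5 | hr | E | 5 | 80
3 | fin | 5 | 6 | ops | C | 6 | 30
3 | fin | 5 | 6 | fin | C | 6 | 5
After SELECT (7 rows):
users.id | orders.id | orders.dept
50 | 50 | ops
50 | 50 | ops
50 | 50 | fin
50 | 50 | fin
5 | 5 | mkt
6 | 6 | fin
6 | 6 | fin

== RESULT ==
users.id | orders.id | orders.dept
50 | 50 | ops
50 | 50 | ops
50 | 50 | fin
50 | 50 | fin
5 | 5 | mkt
6 | 6 | fin
6 | 6 | fin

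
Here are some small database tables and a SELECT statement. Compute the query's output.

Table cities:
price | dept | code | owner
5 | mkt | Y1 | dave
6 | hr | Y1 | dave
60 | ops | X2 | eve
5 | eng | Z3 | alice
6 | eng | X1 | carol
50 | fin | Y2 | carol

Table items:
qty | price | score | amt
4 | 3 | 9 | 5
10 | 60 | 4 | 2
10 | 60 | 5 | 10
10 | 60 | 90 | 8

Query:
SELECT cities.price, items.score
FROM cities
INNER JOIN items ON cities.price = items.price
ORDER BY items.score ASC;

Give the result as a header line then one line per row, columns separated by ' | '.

== RESULT ==
cities.price | items.score
60 | 4
60 | 5
60 | 90

Derivation:
After JOIN items (3 rows):
cities.price | cities.dept | cities.code | cities.owner | items.qty | items.price | items.score | items.amt
60 | ops | X2 | eve | 10 | 60 | 4 | 2
60 | ops | X2 | eve | 10 | 60 | 5 | 10
60 | ops | X2 | eve | 10 | 60 | 90 | 8
After SELECT (3 rows):
cities.price | items.score
60 | 4
60 | 5
60 | 90
After ORDER BY (3 rows):
cities.price | items.score
60 | 4
60 | 5
60 | 90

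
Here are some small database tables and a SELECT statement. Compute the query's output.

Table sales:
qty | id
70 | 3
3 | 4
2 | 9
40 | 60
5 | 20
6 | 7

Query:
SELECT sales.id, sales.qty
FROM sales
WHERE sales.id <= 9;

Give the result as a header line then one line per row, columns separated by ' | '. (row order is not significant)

After WHERE (4 rows):
sales.qty | sales.id
70 | 3
3 | 4
2 | 9
6 | 7
After SELECT (4 rows):
sales.id | sales.qty
3 | 70
4 | 3
9 | 2
7 | 6

== RESULT ==
sales.id | sales.qty
3 | 70
4 | 3
9 | 2
7 | 6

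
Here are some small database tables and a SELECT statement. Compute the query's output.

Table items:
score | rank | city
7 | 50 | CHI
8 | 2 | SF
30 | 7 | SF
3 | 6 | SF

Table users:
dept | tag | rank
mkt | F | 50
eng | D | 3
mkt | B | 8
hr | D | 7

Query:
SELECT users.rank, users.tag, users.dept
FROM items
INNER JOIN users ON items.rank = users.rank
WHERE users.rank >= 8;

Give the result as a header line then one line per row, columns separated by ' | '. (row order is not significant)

After JOIN users (2 rows):
items.score | items.rank | items.city | users.dept | users.tag | users.rank
7 | 50 | CHI | mkt | F | 50
30 | 7 | SF | hr | D | 7
After WHERE (1 rows):
items.score | items.rank | items.city | users.dept | users.tag | users.rank
7 | 50 | CHI | mkt | F | 50
After SELECT (1 rows):
users.rank | users.tag | users.dept
50 | F | mkt

== RESULT ==
users.rank | users.tag | users.dept
50 | F | mkt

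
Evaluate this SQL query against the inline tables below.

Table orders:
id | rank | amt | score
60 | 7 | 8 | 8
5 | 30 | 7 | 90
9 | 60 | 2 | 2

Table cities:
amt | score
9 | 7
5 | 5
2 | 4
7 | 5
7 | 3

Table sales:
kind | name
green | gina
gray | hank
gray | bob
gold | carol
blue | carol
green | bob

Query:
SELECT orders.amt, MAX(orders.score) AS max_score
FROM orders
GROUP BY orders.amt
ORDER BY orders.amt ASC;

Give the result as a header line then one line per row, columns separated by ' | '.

== RESULT ==
orders.amt | max_score
2 | 2
7 | 90
8 | 8

Derivation:
After GROUP BY (3 rows):
orders.amt | max_score
8 | 8
7 | 90
2 | 2
After ORDER BY (3 rows):
orders.amt | max_score
2 | 2
7 | 90
8 | 8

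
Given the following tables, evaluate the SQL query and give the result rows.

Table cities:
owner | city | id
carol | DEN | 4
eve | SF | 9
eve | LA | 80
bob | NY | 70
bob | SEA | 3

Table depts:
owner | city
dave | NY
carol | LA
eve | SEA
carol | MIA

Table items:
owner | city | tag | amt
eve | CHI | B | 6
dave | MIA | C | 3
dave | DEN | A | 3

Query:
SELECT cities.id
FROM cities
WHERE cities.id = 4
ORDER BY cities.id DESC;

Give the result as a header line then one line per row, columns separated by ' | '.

After WHERE (1 rows):
cities.owner | cities.city | cities.id
carol | DEN | 4
After SELECT (1 rows):
cities.id
4
After ORDER BY (1 rows):
cities.id
4

== RESULT ==
cities.id
4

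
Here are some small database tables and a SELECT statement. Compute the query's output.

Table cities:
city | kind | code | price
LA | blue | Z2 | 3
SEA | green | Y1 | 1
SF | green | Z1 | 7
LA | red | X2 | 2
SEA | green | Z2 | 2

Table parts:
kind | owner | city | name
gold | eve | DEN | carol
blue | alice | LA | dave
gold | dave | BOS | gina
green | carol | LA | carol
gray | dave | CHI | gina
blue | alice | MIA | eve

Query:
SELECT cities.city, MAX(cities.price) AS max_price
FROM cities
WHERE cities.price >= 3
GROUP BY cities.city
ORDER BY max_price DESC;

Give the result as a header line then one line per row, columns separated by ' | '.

== RESULT ==
cities.city | max_price
SF | 7
LA | 3

Derivation:
After WHERE (2 rows):
cities.city | cities.kind | cities.code | cities.price
LA | blue | Z2 | 3
SF | green | Z1 | 7
After GROUP BY (2 rows):
cities.city | max_price
LA | 3
SF | 7
After ORDER BY (2 rows):
cities.city | max_price
SF | 7
LA | 3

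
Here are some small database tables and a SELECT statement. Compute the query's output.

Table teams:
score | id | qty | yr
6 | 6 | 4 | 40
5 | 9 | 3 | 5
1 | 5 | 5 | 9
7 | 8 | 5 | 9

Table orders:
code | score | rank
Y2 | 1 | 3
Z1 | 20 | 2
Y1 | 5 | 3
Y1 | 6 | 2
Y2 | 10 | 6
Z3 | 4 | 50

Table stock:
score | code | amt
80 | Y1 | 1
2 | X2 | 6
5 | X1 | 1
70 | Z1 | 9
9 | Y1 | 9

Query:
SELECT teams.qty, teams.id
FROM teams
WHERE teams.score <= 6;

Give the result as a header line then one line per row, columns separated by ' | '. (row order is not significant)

== RESULT ==
teams.qty | teams.id
4 | 6
3 | 9
5 | 5

Derivation:
After WHERE (3 rows):
teams.score | teams.id | teams.qty | teams.yr
6 | 6 | 4 | 40
5 | 9 | 3 | 5
1 | 5 | 5 | 9
After SELECT (3 rows):
teams.qty | teams.id
4 | 6
3 | 9
5 | 5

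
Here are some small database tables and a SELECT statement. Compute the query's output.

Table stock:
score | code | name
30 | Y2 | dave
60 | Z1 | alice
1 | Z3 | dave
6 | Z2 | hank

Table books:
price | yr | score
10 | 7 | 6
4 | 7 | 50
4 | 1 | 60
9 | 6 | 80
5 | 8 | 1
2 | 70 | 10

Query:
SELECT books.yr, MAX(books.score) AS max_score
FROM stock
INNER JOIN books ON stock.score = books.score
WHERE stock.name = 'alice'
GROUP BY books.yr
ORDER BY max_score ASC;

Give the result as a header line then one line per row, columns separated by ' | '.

After JOIN books (3 rows):
stock.score | stock.code | stock.name | books.price | books.yr | books.score
60 | Z1 | alice | 4 | 1 | 60
1 | Z3 | dave | 5 | 8 | 1
6 | Z2 | hank | 10 | 7 | 6
After WHERE (1 rows):
stock.score | stock.code | stock.name | books.price | books.yr | books.score
60 | Z1 | alice | 4 | 1 | 60
After GROUP BY (1 rows):
books.yr | max_score
1 | 60
After ORDER BY (1 rows):
books.yr | max_score
1 | 60

== RESULT ==
books.yr | max_score
1 | 60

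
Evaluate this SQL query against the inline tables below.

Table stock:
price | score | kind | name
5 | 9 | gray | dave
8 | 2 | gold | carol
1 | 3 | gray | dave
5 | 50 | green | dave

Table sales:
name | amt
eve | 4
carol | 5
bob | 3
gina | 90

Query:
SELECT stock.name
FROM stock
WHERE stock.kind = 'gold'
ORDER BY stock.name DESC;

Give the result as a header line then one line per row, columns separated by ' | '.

After WHERE (1 rows):
stock.price | stock.score | stock.kind | stock.name
8 | 2 | gold | carol
After SELECT (1 rows):
stock.name
carol
After ORDER BY (1 rows):
stock.name
carol

== RESULT ==
stock.name
carol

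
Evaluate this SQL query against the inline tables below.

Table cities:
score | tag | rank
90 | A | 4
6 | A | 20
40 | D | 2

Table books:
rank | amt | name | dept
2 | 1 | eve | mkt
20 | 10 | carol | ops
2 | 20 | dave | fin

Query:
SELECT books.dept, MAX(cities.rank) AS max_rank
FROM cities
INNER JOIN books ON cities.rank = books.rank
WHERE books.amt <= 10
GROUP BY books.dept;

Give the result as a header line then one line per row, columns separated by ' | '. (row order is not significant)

After JOIN books (3 rows):
cities.score | cities.tag | cities.rank | books.rank | books.amt | books.name | books.dept
6 | A | 20 | 20 | 10 | carol | ops
40 | D | 2 | 2 | 1 | eve | mkt
40 | D | 2 | 2 | 20 | dave | fin
After WHERE (2 rows):
cities.score | cities.tag | cities.rank | books.rank | books.amt | books.name | books.dept
6 | A | 20 | 20 | 10 | carol | ops
40 | D | 2 | 2 | 1 | eve | mkt
After GROUP BY (2 rows):
books.dept | max_rank
ops | 20
mkt | 2

== RESULT ==
books.dept | max_rank
ops | 20
mkt | 2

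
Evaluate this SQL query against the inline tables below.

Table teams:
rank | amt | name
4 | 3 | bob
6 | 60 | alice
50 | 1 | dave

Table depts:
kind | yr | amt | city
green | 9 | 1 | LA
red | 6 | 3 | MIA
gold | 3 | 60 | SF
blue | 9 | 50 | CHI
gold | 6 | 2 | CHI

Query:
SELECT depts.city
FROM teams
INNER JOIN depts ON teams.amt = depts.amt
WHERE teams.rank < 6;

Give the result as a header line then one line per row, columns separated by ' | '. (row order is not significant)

After JOIN depts (3 rows):
teams.rank | teams.amt | teams.name | depts.kind | depts.yr | depts.amt | depts.city
4 | 3 | bob | red | 6 | 3 | MIA
6 | 60 | alice | gold | 3 | 60 | SF
50 | 1 | dave | green | 9 | 1 | LA
After WHERE (1 rows):
teams.rank | teams.amt | teams.name | depts.kind | depts.yr | depts.amt | depts.city
4 | 3 | bob | red | 6 | 3 | MIA
After SELECT (1 rows):
depts.city
MIA

== RESULT ==
depts.city
MIA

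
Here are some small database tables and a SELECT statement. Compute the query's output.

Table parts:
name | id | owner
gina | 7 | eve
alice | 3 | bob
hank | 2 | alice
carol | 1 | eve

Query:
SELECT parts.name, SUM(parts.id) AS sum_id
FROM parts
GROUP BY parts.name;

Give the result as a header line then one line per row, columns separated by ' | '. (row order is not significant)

== RESULT ==
parts.name | sum_id
gina | 7
alice | 3
hank | 2
carol | 1

Derivation:
After GROUP BY (4 rows):
parts.name | sum_id
gina | 7
alice | 3
hank | 2
carol | 1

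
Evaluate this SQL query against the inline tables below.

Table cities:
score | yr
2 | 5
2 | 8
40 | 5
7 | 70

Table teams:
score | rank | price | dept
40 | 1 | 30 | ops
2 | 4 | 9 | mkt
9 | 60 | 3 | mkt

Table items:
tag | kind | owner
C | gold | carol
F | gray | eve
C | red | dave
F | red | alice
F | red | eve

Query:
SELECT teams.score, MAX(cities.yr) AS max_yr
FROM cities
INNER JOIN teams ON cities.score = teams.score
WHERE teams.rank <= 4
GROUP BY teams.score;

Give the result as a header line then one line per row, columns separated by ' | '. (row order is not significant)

== RESULT ==
teams.score | max_yr
2 | 8
40 | 5

Derivation:
After JOIN teams (3 rows):
cities.score | cities.yr | teams.score | teams.rank | teams.price | teams.dept
2 | 5 | 2 | 4 | 9 | mkt
2 | 8 | 2 | 4 | 9 | mkt
40 | 5 | 40 | 1 | 30 | ops
After WHERE (3 rows):
cities.score | cities.yr | teams.score | teams.rank | teams.price | teams.dept
2 | 5 | 2 | 4 | 9 | mkt
2 | 8 | 2 | 4 | 9 | mkt
40 | 5 | 40 | 1 | 30 | ops
After GROUP BY (2 rows):
teams.score | max_yr
2 | 8
40 | 5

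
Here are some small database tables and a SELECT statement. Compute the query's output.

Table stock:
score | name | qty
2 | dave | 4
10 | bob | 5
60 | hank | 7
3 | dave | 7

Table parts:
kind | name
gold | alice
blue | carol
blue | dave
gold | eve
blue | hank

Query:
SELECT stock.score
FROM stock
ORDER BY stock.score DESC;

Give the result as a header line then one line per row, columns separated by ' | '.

== RESULT ==
stock.score
60
10
3
2

Derivation:
After SELECT (4 rows):
stock.score
2
10
60
3
After ORDER BY (4 rows):
stock.score
60
10
3
2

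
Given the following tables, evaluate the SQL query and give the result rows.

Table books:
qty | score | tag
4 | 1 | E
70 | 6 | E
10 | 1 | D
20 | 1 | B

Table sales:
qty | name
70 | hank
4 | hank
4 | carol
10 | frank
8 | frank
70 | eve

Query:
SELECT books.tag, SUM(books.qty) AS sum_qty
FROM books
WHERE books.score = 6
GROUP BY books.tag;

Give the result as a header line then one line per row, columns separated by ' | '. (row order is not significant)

== RESULT ==
books.tag | sum_qty
E | 70

Derivation:
After WHERE (1 rows):
books.qty | books.score | books.tag
70 | 6 | E
After GROUP BY (1 rows):
books.tag | sum_qty
E | 70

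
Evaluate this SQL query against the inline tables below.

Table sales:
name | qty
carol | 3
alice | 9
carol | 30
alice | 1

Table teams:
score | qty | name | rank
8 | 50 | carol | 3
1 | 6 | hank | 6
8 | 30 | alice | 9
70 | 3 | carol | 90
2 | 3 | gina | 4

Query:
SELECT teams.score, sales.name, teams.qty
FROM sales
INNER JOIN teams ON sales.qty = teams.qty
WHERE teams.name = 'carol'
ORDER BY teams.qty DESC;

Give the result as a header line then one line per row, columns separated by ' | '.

After JOIN teams (3 rows):
sales.name | sales.qty | teams.score | teams.qty | teams.name | teams.rank
carol | 3 | 70 | 3 | carol | 90
carol | 3 | 2 | 3 | gina | 4
carol | 30 | 8 | 30 | alice | 9
After WHERE (1 rows):
sales.name | sales.qty | teams.score | teams.qty | teams.name | teams.rank
carol | 3 | 70 | 3 | carol | 90
After SELECT (1 rows):
teams.score | sales.name | teams.qty
70 | carol | 3
After ORDER BY (1 rows):
teams.score | sales.name | teams.qty
70 | carol | 3

== RESULT ==
teams.score | sales.name | teams.qty
70 | carol | 3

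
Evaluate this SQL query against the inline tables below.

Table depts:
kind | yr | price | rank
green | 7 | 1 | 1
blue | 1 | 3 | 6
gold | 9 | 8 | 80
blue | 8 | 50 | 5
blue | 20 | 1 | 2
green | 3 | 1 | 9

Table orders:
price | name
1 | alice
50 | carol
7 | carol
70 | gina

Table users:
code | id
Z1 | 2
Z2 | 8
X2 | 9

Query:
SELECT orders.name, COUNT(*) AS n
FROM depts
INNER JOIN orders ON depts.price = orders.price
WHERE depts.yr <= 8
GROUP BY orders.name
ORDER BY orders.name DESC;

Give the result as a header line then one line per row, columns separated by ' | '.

== RESULT ==
orders.name | n
carol | 1
alice | 2

Derivation:
After JOIN orders (4 rows):
depts.kind | depts.yr | depts.price | depts.rank | orders.price | orders.name
green | 7 | 1 | 1 | 1 | alice
blue | 8 | 50 | 5 | 50 | carol
blue | 20 | 1 | 2 | 1 | alice
green | 3 | 1 | 9 | 1 | alice
After WHERE (3 rows):
depts.kind | depts.yr | depts.price | depts.rank | orders.price | orders.name
green | 7 | 1 | 1 | 1 | alice
blue | 8 | 50 | 5 | 50 | carol
green | 3 | 1 | 9 | 1 | alice
After GROUP BY (2 rows):
orders.name | n
alice | 2
carol | 1
After ORDER BY (2 rows):
orders.name | n
carol | 1
alice | 2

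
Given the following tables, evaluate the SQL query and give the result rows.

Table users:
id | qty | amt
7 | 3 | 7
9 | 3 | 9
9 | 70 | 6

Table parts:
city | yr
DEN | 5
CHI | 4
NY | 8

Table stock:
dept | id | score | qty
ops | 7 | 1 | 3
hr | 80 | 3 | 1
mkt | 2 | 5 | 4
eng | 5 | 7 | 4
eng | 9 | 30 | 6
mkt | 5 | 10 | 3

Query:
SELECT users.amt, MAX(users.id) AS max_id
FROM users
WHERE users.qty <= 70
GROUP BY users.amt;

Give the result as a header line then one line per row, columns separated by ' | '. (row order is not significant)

After WHERE (3 rows):
users.id | users.qty | users.amt
7 | 3 | 7
9 | 3 | 9
9 | 70 | 6
After GROUP BY (3 rows):
users.amt | max_id
7 | 7
9 | 9
6 | 9

== RESULT ==
users.amt | max_id
7 | 7
9 | 9
6 | 9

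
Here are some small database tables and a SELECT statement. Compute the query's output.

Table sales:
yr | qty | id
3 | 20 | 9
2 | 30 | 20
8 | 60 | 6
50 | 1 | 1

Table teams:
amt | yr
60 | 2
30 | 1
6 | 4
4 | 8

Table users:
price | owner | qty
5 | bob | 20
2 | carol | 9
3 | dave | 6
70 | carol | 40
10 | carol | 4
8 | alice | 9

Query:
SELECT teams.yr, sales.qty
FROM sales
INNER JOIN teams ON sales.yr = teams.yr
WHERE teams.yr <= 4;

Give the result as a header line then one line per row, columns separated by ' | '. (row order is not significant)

== RESULT ==
teams.yr | sales.qty
2 | 30

Derivation:
After JOIN teams (2 rows):
sales.yr | sales.qty | sales.id | teams.amt | teams.yr
2 | 30 | 20 | 60 | 2
8 | 60 | 6 | 4 | 8
After WHERE (1 rows):
sales.yr | sales.qty | sales.id | teams.amt | teams.yr
2 | 30 | 20 | 60 | 2
After SELECT (1 rows):
teams.yr | sales.qty
2 | 30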